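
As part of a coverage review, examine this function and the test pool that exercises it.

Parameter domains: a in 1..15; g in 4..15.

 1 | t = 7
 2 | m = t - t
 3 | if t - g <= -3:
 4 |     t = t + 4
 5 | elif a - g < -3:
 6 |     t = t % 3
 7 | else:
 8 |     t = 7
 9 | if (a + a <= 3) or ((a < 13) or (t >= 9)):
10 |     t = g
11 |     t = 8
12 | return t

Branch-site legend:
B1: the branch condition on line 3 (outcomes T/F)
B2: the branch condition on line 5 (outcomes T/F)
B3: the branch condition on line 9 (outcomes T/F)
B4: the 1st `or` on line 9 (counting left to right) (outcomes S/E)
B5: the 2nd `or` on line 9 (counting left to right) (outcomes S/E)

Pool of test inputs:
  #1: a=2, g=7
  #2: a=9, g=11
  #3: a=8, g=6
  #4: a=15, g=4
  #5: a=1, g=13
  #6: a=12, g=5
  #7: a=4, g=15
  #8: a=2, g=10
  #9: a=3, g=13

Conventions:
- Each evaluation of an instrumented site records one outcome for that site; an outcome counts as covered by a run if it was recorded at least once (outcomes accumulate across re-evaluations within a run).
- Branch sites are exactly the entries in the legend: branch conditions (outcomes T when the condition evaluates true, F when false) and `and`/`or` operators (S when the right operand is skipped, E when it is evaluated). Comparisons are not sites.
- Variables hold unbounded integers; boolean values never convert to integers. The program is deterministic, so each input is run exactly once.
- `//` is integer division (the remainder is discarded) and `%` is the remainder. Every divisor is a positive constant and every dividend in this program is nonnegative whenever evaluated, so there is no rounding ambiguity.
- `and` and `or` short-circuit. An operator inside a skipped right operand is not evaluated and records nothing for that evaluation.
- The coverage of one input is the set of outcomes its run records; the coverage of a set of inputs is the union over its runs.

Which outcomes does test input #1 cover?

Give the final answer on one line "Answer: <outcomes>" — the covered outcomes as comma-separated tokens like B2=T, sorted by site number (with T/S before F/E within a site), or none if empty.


Simulating input #1 (a=2, g=7) step by step:
  B1->F, B2->T, B4->E, B5->S, B3->T
as a set, this run covers: B1=F, B2=T, B3=T, B4=E, B5=S
Answer: B1=F, B2=T, B3=T, B4=E, B5=S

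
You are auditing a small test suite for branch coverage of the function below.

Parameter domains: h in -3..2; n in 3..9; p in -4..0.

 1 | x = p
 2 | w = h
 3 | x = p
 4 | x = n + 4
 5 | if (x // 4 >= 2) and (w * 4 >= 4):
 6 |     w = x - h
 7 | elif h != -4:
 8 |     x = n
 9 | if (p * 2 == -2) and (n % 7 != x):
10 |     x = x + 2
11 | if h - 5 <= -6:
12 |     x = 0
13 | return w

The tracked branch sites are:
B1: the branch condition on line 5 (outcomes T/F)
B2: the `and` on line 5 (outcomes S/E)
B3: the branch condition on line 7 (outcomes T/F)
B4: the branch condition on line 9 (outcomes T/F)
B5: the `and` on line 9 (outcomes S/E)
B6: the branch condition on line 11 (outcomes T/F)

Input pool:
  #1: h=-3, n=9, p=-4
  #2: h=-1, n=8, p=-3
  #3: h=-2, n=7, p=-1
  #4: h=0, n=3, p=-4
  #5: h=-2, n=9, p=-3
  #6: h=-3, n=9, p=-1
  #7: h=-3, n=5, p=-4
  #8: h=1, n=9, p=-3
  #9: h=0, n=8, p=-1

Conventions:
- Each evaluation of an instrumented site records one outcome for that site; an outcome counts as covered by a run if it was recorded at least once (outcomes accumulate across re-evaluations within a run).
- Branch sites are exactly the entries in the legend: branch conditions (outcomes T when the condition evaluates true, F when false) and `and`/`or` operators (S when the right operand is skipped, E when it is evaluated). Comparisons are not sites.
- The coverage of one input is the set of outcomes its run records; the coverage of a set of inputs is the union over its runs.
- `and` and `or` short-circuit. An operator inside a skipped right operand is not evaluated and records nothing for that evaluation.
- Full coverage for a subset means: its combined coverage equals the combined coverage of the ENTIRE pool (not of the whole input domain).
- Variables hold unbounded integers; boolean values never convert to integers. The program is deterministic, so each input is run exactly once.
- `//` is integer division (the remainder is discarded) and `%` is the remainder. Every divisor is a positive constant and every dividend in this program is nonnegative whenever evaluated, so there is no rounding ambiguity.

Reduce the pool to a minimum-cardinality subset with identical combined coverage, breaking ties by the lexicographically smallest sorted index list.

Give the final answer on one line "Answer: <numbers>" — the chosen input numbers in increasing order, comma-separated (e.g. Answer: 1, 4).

run #1 (h=-3, n=9, p=-4) runs B2->E, B1->F, B3->T, B5->S, B4->F, B6->T; records B1=F, B2=E, B3=T, B4=F, B5=S, B6=T
run #2 (h=-1, n=8, p=-3) runs B2->E, B1->F, B3->T, B5->S, B4->F, B6->T; records B1=F, B2=E, B3=T, B4=F, B5=S, B6=T
run #3 (h=-2, n=7, p=-1) runs B2->E, B1->F, B3->T, B5->E, B4->T, B6->T; records B1=F, B2=E, B3=T, B4=T, B5=E, B6=T
run #4 (h=0, n=3, p=-4) runs B2->S, B1->F, B3->T, B5->S, B4->F, B6->F; records B1=F, B2=S, B3=T, B4=F, B5=S, B6=F
run #5 (h=-2, n=9, p=-3) runs B2->E, B1->F, B3->T, B5->S, B4->F, B6->T; records B1=F, B2=E, B3=T, B4=F, B5=S, B6=T
run #6 (h=-3, n=9, p=-1) runs B2->E, B1->F, B3->T, B5->E, B4->T, B6->T; records B1=F, B2=E, B3=T, B4=T, B5=E, B6=T
run #7 (h=-3, n=5, p=-4) runs B2->E, B1->F, B3->T, B5->S, B4->F, B6->T; records B1=F, B2=E, B3=T, B4=F, B5=S, B6=T
run #8 (h=1, n=9, p=-3) runs B2->E, B1->T, B5->S, B4->F, B6->F; records B1=T, B2=E, B4=F, B5=S, B6=F
run #9 (h=0, n=8, p=-1) runs B2->E, B1->F, B3->T, B5->E, B4->T, B6->F; records B1=F, B2=E, B3=T, B4=T, B5=E, B6=F
the full pool covers 11 outcomes: B1=T, B1=F, B2=S, B2=E, B3=T, B4=T, B4=F, B5=S, B5=E, B6=T, B6=F
every size-1 subset falls short of the 11 outcomes (best: 6/11)
every size-2 subset falls short of the 11 outcomes (best: 10/11)
the canonical winner is {3, 4, 8}: size 3, full 11-outcome coverage, earliest index list among size-3 covers

Answer: 3, 4, 8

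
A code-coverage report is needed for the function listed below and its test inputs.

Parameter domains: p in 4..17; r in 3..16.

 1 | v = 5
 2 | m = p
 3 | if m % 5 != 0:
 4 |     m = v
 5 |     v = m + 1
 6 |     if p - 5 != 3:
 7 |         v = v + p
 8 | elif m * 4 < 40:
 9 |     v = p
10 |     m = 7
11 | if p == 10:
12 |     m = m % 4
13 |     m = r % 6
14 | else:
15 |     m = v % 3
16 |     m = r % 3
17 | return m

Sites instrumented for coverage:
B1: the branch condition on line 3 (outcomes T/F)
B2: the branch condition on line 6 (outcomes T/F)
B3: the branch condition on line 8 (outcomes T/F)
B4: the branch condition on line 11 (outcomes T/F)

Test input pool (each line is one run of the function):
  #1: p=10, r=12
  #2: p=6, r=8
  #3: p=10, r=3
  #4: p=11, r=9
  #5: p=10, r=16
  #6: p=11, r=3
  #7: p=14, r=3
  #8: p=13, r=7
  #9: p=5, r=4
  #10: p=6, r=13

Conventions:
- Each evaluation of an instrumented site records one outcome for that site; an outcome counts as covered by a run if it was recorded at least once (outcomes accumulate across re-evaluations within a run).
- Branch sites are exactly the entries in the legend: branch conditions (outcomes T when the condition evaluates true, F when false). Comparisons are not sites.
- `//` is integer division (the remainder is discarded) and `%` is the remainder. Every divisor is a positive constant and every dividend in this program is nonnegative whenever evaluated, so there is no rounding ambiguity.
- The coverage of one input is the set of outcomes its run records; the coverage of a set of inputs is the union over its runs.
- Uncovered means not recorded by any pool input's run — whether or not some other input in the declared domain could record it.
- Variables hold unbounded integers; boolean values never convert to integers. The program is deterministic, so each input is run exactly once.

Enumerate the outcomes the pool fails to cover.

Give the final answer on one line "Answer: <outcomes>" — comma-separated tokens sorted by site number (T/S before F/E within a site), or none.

#1 (p=10, r=12) -> covered: B1=F, B3=F, B4=T
#2 (p=6, r=8) -> covered: B1=T, B2=T, B4=F
#3 (p=10, r=3) -> covered: B1=F, B3=F, B4=T
#4 (p=11, r=9) -> covered: B1=T, B2=T, B4=F
#5 (p=10, r=16) -> covered: B1=F, B3=F, B4=T
#6 (p=11, r=3) -> covered: B1=T, B2=T, B4=F
#7 (p=14, r=3) -> covered: B1=T, B2=T, B4=F
#8 (p=13, r=7) -> covered: B1=T, B2=T, B4=F
#9 (p=5, r=4) -> covered: B1=F, B3=T, B4=F
#10 (p=6, r=13) -> covered: B1=T, B2=T, B4=F
union over the pool: B1=T, B1=F, B2=T, B3=T, B3=F, B4=T, B4=F
uncovered (1 of 8): B2=F

Answer: B2=F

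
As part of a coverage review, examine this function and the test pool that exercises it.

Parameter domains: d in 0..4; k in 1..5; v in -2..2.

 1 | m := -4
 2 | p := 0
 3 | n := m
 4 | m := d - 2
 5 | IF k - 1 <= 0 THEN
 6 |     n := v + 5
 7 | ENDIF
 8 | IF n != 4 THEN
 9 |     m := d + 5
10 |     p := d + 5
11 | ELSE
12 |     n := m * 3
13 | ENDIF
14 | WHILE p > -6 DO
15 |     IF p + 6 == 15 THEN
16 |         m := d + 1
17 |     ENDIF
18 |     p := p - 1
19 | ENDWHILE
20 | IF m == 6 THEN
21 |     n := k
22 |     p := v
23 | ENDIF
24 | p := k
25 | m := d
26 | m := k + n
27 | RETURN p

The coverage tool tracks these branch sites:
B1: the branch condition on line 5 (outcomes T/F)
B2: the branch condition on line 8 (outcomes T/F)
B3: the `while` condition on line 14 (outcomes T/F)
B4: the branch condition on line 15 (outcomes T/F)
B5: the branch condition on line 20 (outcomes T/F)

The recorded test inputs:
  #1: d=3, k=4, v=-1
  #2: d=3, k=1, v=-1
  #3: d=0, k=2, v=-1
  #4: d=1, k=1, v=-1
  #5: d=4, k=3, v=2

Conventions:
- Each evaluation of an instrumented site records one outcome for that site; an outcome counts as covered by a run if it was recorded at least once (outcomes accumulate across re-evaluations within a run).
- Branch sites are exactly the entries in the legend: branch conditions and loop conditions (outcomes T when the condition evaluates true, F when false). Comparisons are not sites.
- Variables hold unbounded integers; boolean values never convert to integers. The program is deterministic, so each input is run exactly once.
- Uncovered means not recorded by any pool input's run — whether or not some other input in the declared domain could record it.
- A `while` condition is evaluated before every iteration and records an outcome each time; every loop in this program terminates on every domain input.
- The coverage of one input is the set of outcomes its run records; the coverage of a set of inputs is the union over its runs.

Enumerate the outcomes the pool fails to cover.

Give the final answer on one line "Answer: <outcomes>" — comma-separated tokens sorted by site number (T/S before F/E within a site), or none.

run #1 (d=3, k=4, v=-1) runs B1->F, B2->T, B3->T, B4->F, B3->T, B4->F, B3->T, B4->F, B3->T, B4->F, B3->T, B4->F, B3->T, B4->F, ...; records B1=F, B2=T, B3=T, B3=F, B4=F, B5=F
run #2 (d=3, k=1, v=-1) runs B1->T, B2->F, B3->T, B4->F, B3->T, B4->F, B3->T, B4->F, B3->T, B4->F, B3->T, B4->F, B3->T, B4->F, ...; records B1=T, B2=F, B3=T, B3=F, B4=F, B5=F
run #3 (d=0, k=2, v=-1) runs B1->F, B2->T, B3->T, B4->F, B3->T, B4->F, B3->T, B4->F, B3->T, B4->F, B3->T, B4->F, B3->T, B4->F, ...; records B1=F, B2=T, B3=T, B3=F, B4=F, B5=F
run #4 (d=1, k=1, v=-1) runs B1->T, B2->F, B3->T, B4->F, B3->T, B4->F, B3->T, B4->F, B3->T, B4->F, B3->T, B4->F, B3->T, B4->F, ...; records B1=T, B2=F, B3=T, B3=F, B4=F, B5=F
run #5 (d=4, k=3, v=2) runs B1->F, B2->T, B3->T, B4->T, B3->T, B4->F, B3->T, B4->F, B3->T, B4->F, B3->T, B4->F, B3->T, B4->F, ...; records B1=F, B2=T, B3=T, B3=F, B4=T, B4=F, B5=F
union over the pool: B1=T, B1=F, B2=T, B2=F, B3=T, B3=F, B4=T, B4=F, B5=F
uncovered (1 of 10): B5=T

Answer: B5=T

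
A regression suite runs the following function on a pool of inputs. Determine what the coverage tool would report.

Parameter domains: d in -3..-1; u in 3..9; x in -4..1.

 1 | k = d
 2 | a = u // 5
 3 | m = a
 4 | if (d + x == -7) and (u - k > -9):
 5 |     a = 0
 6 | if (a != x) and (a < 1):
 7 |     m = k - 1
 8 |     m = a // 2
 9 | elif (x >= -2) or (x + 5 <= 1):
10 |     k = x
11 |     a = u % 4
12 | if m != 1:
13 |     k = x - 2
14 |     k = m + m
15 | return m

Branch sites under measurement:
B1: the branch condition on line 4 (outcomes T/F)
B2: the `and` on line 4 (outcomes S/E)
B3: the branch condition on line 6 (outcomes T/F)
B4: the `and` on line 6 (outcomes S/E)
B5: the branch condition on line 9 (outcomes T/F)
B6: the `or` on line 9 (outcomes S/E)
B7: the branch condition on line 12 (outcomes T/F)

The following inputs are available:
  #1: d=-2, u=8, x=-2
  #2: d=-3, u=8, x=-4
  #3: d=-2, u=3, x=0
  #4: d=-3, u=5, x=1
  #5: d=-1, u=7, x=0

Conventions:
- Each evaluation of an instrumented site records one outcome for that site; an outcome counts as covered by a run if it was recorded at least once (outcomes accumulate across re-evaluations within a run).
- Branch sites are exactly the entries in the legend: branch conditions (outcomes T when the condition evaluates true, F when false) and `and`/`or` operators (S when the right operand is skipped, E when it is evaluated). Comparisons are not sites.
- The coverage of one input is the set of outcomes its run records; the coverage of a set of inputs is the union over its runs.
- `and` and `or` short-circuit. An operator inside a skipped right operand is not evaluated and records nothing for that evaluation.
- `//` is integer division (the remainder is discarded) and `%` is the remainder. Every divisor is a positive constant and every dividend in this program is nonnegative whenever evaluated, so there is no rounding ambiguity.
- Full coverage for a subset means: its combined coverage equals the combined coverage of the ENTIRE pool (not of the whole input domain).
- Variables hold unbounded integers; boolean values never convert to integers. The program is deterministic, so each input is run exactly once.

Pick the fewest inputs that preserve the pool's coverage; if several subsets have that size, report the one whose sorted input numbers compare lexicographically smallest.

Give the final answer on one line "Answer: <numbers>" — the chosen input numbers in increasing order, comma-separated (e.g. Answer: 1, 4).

test 1 (d=-2, u=8, x=-2) fires B2->S, B1->F, B4->E, B3->F, B6->S, B5->T, B7->F; hits B1=F, B2=S, B3=F, B4=E, B5=T, B6=S, B7=F
test 2 (d=-3, u=8, x=-4) fires B2->E, B1->T, B4->E, B3->T, B7->T; hits B1=T, B2=E, B3=T, B4=E, B7=T
test 3 (d=-2, u=3, x=0) fires B2->S, B1->F, B4->S, B3->F, B6->S, B5->T, B7->T; hits B1=F, B2=S, B3=F, B4=S, B5=T, B6=S, B7=T
test 4 (d=-3, u=5, x=1) fires B2->S, B1->F, B4->S, B3->F, B6->S, B5->T, B7->F; hits B1=F, B2=S, B3=F, B4=S, B5=T, B6=S, B7=F
test 5 (d=-1, u=7, x=0) fires B2->S, B1->F, B4->E, B3->F, B6->S, B5->T, B7->F; hits B1=F, B2=S, B3=F, B4=E, B5=T, B6=S, B7=F
together the pool reaches 12 outcomes: B1=T, B1=F, B2=S, B2=E, B3=T, B3=F, B4=S, B4=E, B5=T, B6=S, B7=T, B7=F
size 1 is not enough: best union over all size-1 subsets is 7/12
size 2: inputs {2, 4} cover all 12 outcomes, and no lexicographically smaller subset of this size does

Answer: 2, 4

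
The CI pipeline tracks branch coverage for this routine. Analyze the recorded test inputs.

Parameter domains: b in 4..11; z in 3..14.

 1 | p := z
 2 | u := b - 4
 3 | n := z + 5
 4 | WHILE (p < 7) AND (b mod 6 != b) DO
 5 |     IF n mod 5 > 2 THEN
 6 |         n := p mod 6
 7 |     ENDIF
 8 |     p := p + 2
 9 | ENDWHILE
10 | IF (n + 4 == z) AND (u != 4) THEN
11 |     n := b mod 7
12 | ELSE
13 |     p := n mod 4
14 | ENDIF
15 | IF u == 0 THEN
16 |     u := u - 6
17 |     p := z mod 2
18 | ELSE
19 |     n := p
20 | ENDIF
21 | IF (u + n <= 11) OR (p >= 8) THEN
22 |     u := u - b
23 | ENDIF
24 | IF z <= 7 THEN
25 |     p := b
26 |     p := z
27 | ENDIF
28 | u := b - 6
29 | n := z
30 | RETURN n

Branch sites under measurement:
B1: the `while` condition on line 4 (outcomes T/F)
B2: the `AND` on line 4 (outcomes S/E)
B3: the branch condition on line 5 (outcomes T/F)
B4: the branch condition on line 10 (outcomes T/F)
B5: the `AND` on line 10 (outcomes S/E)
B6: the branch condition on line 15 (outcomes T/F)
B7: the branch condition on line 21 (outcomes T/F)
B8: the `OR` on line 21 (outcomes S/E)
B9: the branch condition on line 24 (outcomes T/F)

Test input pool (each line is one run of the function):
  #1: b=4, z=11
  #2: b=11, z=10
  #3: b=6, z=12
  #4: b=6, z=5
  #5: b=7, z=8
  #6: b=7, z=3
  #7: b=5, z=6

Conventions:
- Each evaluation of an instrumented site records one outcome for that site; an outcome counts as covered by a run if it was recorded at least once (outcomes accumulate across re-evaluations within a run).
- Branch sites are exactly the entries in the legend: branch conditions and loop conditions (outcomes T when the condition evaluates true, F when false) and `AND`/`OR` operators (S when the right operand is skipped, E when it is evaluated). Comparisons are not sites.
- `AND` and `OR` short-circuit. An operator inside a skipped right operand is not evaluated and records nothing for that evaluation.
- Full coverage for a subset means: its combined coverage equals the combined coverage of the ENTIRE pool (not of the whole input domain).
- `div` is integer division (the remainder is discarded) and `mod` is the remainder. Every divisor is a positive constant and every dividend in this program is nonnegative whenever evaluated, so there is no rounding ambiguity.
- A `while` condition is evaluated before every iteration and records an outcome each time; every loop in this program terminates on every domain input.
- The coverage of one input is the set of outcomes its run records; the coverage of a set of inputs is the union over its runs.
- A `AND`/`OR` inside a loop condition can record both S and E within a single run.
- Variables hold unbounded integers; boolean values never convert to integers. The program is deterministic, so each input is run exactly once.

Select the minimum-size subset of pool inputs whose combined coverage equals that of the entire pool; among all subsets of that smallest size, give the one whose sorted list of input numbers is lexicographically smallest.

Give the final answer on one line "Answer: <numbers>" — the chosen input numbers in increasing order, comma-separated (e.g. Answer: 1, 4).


test 1 (b=4, z=11) fires B2->S, B1->F, B5->S, B4->F, B6->T, B8->S, B7->T, B9->F; hits B1=F, B2=S, B4=F, B5=S, B6=T, B7=T, B8=S, B9=F
test 2 (b=11, z=10) fires B2->S, B1->F, B5->S, B4->F, B6->F, B8->S, B7->T, B9->F; hits B1=F, B2=S, B4=F, B5=S, B6=F, B7=T, B8=S, B9=F
test 3 (b=6, z=12) fires B2->S, B1->F, B5->S, B4->F, B6->F, B8->S, B7->T, B9->F; hits B1=F, B2=S, B4=F, B5=S, B6=F, B7=T, B8=S, B9=F
test 4 (b=6, z=5) fires B2->E, B1->T, B3->F, B2->S, B1->F, B5->S, B4->F, B6->F, B8->S, B7->T, B9->T; hits B1=T, B1=F, B2=S, B2=E, B3=F, B4=F, B5=S, B6=F, B7=T, B8=S, B9=T
test 5 (b=7, z=8) fires B2->S, B1->F, B5->S, B4->F, B6->F, B8->S, B7->T, B9->F; hits B1=F, B2=S, B4=F, B5=S, B6=F, B7=T, B8=S, B9=F
test 6 (b=7, z=3) fires B2->E, B1->T, B3->T, B2->E, B1->T, B3->T, B2->S, B1->F, B5->S, B4->F, B6->F, B8->S, B7->T, B9->T; hits B1=T, B1=F, B2=S, B2=E, B3=T, B4=F, B5=S, B6=F, B7=T, B8=S, B9=T
test 7 (b=5, z=6) fires B2->E, B1->F, B5->S, B4->F, B6->F, B8->S, B7->T, B9->T; hits B1=F, B2=E, B4=F, B5=S, B6=F, B7=T, B8=S, B9=T
together the pool reaches 14 outcomes: B1=T, B1=F, B2=S, B2=E, B3=T, B3=F, B4=F, B5=S, B6=T, B6=F, B7=T, B8=S, B9=T, B9=F
no size-1 subset reaches all 14 outcomes (best union: 11/14)
no size-2 subset reaches all 14 outcomes (best union: 13/14)
size 3: inputs {1, 4, 6} cover all 14 outcomes, and no lexicographically smaller subset of this size does
Answer: 1, 4, 6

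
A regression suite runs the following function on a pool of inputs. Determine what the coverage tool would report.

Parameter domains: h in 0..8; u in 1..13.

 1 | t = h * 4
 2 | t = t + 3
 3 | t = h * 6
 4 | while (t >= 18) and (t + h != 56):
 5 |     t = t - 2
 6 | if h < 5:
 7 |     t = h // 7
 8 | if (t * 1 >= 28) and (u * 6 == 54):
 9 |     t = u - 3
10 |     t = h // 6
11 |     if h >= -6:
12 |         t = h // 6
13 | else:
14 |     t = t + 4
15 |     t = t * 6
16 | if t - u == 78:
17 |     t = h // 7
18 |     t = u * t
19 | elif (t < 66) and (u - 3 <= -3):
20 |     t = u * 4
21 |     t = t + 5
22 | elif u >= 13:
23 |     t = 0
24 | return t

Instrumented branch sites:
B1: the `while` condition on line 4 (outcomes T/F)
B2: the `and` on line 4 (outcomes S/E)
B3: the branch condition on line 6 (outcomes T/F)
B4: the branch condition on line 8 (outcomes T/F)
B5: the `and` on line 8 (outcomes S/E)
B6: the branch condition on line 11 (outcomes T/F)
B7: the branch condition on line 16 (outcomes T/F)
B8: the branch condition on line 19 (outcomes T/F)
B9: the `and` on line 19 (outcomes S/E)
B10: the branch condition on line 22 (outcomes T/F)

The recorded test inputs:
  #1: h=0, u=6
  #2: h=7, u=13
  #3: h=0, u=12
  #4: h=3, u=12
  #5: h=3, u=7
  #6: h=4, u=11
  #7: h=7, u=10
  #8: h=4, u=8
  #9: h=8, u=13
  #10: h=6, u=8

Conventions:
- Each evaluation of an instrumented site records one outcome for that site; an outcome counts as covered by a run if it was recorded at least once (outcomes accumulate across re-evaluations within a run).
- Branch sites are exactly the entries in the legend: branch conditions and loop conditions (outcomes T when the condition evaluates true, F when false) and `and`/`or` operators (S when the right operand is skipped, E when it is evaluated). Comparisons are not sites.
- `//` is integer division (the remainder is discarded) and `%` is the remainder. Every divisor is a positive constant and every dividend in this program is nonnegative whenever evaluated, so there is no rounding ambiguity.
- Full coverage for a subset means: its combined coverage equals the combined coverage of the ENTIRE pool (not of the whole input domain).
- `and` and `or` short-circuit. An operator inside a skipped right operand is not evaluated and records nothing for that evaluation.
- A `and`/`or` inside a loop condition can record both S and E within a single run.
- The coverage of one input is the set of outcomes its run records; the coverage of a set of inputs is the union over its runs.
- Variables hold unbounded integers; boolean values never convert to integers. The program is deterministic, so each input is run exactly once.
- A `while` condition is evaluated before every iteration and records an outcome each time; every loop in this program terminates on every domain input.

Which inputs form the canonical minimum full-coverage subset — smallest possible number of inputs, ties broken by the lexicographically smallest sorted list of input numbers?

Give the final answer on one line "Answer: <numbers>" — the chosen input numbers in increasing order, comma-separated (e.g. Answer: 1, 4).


test 1 (h=0, u=6) fires B2->S, B1->F, B3->T, B5->S, B4->F, B7->F, B9->E, B8->F, B10->F; hits B1=F, B2=S, B3=T, B4=F, B5=S, B7=F, B8=F, B9=E, B10=F
test 2 (h=7, u=13) fires B2->E, B1->T, B2->E, B1->T, B2->E, B1->T, B2->E, B1->T, B2->E, B1->T, B2->E, B1->T, B2->E, B1->T, ...; hits B1=T, B1=F, B2=S, B2=E, B3=F, B4=F, B5=S, B7=F, B8=F, B9=S, B10=T
test 3 (h=0, u=12) fires B2->S, B1->F, B3->T, B5->S, B4->F, B7->F, B9->E, B8->F, B10->F; hits B1=F, B2=S, B3=T, B4=F, B5=S, B7=F, B8=F, B9=E, B10=F
test 4 (h=3, u=12) fires B2->E, B1->T, B2->S, B1->F, B3->T, B5->S, B4->F, B7->F, B9->E, B8->F, B10->F; hits B1=T, B1=F, B2=S, B2=E, B3=T, B4=F, B5=S, B7=F, B8=F, B9=E, B10=F
test 5 (h=3, u=7) fires B2->E, B1->T, B2->S, B1->F, B3->T, B5->S, B4->F, B7->F, B9->E, B8->F, B10->F; hits B1=T, B1=F, B2=S, B2=E, B3=T, B4=F, B5=S, B7=F, B8=F, B9=E, B10=F
test 6 (h=4, u=11) fires B2->E, B1->T, B2->E, B1->T, B2->E, B1->T, B2->E, B1->T, B2->S, B1->F, B3->T, B5->S, B4->F, B7->F, ...; hits B1=T, B1=F, B2=S, B2=E, B3=T, B4=F, B5=S, B7=F, B8=F, B9=E, B10=F
test 7 (h=7, u=10) fires B2->E, B1->T, B2->E, B1->T, B2->E, B1->T, B2->E, B1->T, B2->E, B1->T, B2->E, B1->T, B2->E, B1->T, ...; hits B1=T, B1=F, B2=S, B2=E, B3=F, B4=F, B5=S, B7=F, B8=F, B9=S, B10=F
test 8 (h=4, u=8) fires B2->E, B1->T, B2->E, B1->T, B2->E, B1->T, B2->E, B1->T, B2->S, B1->F, B3->T, B5->S, B4->F, B7->F, ...; hits B1=T, B1=F, B2=S, B2=E, B3=T, B4=F, B5=S, B7=F, B8=F, B9=E, B10=F
test 9 (h=8, u=13) fires B2->E, B1->F, B3->F, B5->E, B4->F, B7->F, B9->S, B8->F, B10->T; hits B1=F, B2=E, B3=F, B4=F, B5=E, B7=F, B8=F, B9=S, B10=T
test 10 (h=6, u=8) fires B2->E, B1->T, B2->E, B1->T, B2->E, B1->T, B2->E, B1->T, B2->E, B1->T, B2->E, B1->T, B2->E, B1->T, ...; hits B1=T, B1=F, B2=S, B2=E, B3=F, B4=F, B5=S, B7=F, B8=F, B9=S, B10=F
union over all inputs: B1=T, B1=F, B2=S, B2=E, B3=T, B3=F, B4=F, B5=S, B5=E, B7=F, B8=F, B9=S, B9=E, B10=T, B10=F (15 outcomes)
size 1 is not enough: best union over all size-1 subsets is 11/15
inputs {4, 9} (size 2) cover everything; no size-2 subset with a lexicographically smaller index list covers all 15
Answer: 4, 9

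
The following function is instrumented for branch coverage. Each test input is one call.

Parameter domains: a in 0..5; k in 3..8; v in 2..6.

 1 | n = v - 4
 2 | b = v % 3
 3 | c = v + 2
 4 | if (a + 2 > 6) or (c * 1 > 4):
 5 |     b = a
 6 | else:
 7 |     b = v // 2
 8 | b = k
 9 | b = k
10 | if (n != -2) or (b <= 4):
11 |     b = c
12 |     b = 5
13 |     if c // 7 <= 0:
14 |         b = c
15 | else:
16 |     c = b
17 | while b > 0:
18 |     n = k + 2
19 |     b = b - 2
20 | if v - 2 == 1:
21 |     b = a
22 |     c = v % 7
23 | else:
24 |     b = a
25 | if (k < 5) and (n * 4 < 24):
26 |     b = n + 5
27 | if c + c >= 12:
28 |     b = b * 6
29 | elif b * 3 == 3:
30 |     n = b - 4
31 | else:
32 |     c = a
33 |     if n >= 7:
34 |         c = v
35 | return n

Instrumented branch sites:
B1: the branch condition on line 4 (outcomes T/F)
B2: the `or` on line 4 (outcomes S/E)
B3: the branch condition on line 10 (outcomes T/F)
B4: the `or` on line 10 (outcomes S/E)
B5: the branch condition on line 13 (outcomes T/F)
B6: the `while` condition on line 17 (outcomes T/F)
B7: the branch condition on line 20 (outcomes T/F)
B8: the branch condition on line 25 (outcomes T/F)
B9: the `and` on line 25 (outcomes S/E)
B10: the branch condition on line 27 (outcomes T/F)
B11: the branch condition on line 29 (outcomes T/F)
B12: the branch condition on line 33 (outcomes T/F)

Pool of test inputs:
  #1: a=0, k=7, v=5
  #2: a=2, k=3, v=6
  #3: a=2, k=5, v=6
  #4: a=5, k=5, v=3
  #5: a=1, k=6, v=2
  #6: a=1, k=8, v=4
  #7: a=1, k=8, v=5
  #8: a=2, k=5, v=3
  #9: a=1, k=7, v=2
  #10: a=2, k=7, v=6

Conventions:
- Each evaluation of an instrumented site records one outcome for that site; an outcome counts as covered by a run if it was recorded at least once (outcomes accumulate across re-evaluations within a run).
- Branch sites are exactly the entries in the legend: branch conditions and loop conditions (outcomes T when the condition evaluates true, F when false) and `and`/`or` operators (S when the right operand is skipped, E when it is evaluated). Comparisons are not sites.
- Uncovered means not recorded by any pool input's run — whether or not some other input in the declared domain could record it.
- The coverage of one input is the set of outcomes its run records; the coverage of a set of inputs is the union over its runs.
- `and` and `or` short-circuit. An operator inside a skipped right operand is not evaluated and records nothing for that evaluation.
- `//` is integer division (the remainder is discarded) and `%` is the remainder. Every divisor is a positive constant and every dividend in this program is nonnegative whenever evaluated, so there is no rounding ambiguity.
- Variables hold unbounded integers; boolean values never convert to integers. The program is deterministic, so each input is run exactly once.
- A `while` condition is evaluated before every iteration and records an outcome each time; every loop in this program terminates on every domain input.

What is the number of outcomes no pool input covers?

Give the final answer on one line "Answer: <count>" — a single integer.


#1 (a=0, k=7, v=5) -> B2->E, B1->T, B4->S, B3->T, B5->F, B6->T, B6->T, B6->T, B6->F, B7->F, B9->S, B8->F, B10->T; covered: B1=T, B2=E, B3=T, B4=S, B5=F, B6=T, B6=F, B7=F, B8=F, B9=S, B10=T
#2 (a=2, k=3, v=6) -> B2->E, B1->T, B4->S, B3->T, B5->F, B6->T, B6->T, B6->T, B6->F, B7->F, B9->E, B8->T, B10->T; covered: B1=T, B2=E, B3=T, B4=S, B5=F, B6=T, B6=F, B7=F, B8=T, B9=E, B10=T
#3 (a=2, k=5, v=6) -> B2->E, B1->T, B4->S, B3->T, B5->F, B6->T, B6->T, B6->T, B6->F, B7->F, B9->S, B8->F, B10->T; covered: B1=T, B2=E, B3=T, B4=S, B5=F, B6=T, B6=F, B7=F, B8=F, B9=S, B10=T
#4 (a=5, k=5, v=3) -> B2->S, B1->T, B4->S, B3->T, B5->T, B6->T, B6->T, B6->T, B6->F, B7->T, B9->S, B8->F, B10->F, B11->F, ...; covered: B1=T, B2=S, B3=T, B4=S, B5=T, B6=T, B6=F, B7=T, B8=F, B9=S, B10=F, B11=F, B12=T
#5 (a=1, k=6, v=2) -> B2->E, B1->F, B4->E, B3->F, B6->T, B6->T, B6->T, B6->F, B7->F, B9->S, B8->F, B10->T; covered: B1=F, B2=E, B3=F, B4=E, B6=T, B6=F, B7=F, B8=F, B9=S, B10=T
#6 (a=1, k=8, v=4) -> B2->E, B1->T, B4->S, B3->T, B5->T, B6->T, B6->T, B6->T, B6->F, B7->F, B9->S, B8->F, B10->T; covered: B1=T, B2=E, B3=T, B4=S, B5=T, B6=T, B6=F, B7=F, B8=F, B9=S, B10=T
#7 (a=1, k=8, v=5) -> B2->E, B1->T, B4->S, B3->T, B5->F, B6->T, B6->T, B6->T, B6->F, B7->F, B9->S, B8->F, B10->T; covered: B1=T, B2=E, B3=T, B4=S, B5=F, B6=T, B6=F, B7=F, B8=F, B9=S, B10=T
#8 (a=2, k=5, v=3) -> B2->E, B1->T, B4->S, B3->T, B5->T, B6->T, B6->T, B6->T, B6->F, B7->T, B9->S, B8->F, B10->F, B11->F, ...; covered: B1=T, B2=E, B3=T, B4=S, B5=T, B6=T, B6=F, B7=T, B8=F, B9=S, B10=F, B11=F, B12=T
#9 (a=1, k=7, v=2) -> B2->E, B1->F, B4->E, B3->F, B6->T, B6->T, B6->T, B6->T, B6->F, B7->F, B9->S, B8->F, B10->T; covered: B1=F, B2=E, B3=F, B4=E, B6=T, B6=F, B7=F, B8=F, B9=S, B10=T
#10 (a=2, k=7, v=6) -> B2->E, B1->T, B4->S, B3->T, B5->F, B6->T, B6->T, B6->T, B6->F, B7->F, B9->S, B8->F, B10->T; covered: B1=T, B2=E, B3=T, B4=S, B5=F, B6=T, B6=F, B7=F, B8=F, B9=S, B10=T
union over the pool: B1=T, B1=F, B2=S, B2=E, B3=T, B3=F, B4=S, B4=E, B5=T, B5=F, B6=T, B6=F, B7=T, B7=F, B8=T, B8=F, B9=S, B9=E, B10=T, B10=F, B11=F, B12=T
uncovered (2 of 24): B11=T, B12=F
Answer: 2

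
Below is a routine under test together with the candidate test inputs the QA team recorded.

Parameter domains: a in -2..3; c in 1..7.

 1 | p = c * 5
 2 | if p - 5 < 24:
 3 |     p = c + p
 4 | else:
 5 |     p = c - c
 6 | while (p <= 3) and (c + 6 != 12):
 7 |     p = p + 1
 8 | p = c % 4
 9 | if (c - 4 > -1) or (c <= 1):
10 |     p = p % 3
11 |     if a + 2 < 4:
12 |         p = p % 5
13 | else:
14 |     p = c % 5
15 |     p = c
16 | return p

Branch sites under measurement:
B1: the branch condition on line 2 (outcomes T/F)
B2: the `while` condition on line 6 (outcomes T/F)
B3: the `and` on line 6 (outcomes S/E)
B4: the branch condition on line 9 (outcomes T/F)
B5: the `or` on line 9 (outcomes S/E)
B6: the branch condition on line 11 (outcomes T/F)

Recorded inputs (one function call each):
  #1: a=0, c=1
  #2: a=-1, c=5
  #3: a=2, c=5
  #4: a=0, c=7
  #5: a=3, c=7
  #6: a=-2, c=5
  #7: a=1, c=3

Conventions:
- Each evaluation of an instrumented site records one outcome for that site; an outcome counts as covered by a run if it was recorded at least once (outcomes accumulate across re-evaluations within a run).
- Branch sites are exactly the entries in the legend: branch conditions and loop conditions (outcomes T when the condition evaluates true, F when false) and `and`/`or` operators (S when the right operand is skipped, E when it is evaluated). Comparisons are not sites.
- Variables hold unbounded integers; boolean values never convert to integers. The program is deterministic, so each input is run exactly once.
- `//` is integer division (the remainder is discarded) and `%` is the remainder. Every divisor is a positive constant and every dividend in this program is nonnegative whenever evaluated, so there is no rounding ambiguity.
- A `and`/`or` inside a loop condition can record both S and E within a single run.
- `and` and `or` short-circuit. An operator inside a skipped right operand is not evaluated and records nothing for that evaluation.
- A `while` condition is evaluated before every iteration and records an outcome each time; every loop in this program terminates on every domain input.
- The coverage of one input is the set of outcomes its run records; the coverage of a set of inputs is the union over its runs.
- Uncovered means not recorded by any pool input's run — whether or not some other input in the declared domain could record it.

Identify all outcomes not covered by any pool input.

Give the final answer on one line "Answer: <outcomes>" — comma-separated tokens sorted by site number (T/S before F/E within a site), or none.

#1 (a=0, c=1) -> covered: B1=T, B2=F, B3=S, B4=T, B5=E, B6=T
#2 (a=-1, c=5) -> covered: B1=T, B2=F, B3=S, B4=T, B5=S, B6=T
#3 (a=2, c=5) -> covered: B1=T, B2=F, B3=S, B4=T, B5=S, B6=F
#4 (a=0, c=7) -> covered: B1=F, B2=T, B2=F, B3=S, B3=E, B4=T, B5=S, B6=T
#5 (a=3, c=7) -> covered: B1=F, B2=T, B2=F, B3=S, B3=E, B4=T, B5=S, B6=F
#6 (a=-2, c=5) -> covered: B1=T, B2=F, B3=S, B4=T, B5=S, B6=T
#7 (a=1, c=3) -> covered: B1=T, B2=F, B3=S, B4=F, B5=E
union over the pool: B1=T, B1=F, B2=T, B2=F, B3=S, B3=E, B4=T, B4=F, B5=S, B5=E, B6=T, B6=F
uncovered (0 of 12): none

Answer: none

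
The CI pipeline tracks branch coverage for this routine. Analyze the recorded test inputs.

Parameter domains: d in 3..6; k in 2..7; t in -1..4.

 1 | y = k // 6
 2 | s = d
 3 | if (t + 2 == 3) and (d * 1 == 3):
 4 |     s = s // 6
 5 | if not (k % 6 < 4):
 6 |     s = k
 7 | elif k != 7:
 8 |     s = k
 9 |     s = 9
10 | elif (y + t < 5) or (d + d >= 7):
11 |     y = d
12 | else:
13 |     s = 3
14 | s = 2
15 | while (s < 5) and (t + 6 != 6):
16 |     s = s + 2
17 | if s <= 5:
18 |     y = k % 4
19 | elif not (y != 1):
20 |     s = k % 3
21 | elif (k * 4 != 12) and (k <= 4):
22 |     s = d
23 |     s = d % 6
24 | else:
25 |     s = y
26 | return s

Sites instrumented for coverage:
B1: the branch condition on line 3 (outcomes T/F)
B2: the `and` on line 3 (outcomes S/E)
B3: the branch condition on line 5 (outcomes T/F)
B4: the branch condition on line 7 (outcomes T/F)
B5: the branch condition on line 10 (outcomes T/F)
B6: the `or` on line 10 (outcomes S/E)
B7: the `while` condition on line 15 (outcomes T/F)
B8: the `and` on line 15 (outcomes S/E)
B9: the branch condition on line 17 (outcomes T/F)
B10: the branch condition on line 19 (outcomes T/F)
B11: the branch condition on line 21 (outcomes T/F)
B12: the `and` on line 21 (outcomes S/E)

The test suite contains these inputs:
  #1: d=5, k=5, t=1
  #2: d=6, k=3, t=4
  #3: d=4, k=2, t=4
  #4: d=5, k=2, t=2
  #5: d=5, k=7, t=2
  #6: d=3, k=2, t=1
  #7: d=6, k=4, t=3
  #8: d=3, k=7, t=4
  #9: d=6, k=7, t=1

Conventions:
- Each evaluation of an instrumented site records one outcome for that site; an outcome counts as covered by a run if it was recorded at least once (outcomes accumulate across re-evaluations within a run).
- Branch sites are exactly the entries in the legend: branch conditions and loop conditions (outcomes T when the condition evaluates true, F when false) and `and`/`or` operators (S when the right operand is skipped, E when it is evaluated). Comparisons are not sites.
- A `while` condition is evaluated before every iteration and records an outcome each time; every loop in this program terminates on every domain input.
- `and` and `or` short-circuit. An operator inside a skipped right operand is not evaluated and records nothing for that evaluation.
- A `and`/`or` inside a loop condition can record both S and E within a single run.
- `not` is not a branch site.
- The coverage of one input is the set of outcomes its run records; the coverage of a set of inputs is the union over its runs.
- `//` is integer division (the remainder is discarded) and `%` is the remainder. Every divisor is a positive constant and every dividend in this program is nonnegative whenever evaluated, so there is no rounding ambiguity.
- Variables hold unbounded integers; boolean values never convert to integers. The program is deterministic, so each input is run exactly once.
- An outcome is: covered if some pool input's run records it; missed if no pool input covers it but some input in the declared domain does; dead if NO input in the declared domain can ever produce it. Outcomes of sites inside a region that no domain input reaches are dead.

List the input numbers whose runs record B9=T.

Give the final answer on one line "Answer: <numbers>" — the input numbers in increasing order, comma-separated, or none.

input #1 (d=5, k=5, t=1): does not produce B9=T
input #2 (d=6, k=3, t=4): does not produce B9=T
input #3 (d=4, k=2, t=4): does not produce B9=T
input #4 (d=5, k=2, t=2): does not produce B9=T
input #5 (d=5, k=7, t=2): does not produce B9=T
input #6 (d=3, k=2, t=1): does not produce B9=T
input #7 (d=6, k=4, t=3): does not produce B9=T
input #8 (d=3, k=7, t=4): does not produce B9=T
input #9 (d=6, k=7, t=1): does not produce B9=T

Answer: none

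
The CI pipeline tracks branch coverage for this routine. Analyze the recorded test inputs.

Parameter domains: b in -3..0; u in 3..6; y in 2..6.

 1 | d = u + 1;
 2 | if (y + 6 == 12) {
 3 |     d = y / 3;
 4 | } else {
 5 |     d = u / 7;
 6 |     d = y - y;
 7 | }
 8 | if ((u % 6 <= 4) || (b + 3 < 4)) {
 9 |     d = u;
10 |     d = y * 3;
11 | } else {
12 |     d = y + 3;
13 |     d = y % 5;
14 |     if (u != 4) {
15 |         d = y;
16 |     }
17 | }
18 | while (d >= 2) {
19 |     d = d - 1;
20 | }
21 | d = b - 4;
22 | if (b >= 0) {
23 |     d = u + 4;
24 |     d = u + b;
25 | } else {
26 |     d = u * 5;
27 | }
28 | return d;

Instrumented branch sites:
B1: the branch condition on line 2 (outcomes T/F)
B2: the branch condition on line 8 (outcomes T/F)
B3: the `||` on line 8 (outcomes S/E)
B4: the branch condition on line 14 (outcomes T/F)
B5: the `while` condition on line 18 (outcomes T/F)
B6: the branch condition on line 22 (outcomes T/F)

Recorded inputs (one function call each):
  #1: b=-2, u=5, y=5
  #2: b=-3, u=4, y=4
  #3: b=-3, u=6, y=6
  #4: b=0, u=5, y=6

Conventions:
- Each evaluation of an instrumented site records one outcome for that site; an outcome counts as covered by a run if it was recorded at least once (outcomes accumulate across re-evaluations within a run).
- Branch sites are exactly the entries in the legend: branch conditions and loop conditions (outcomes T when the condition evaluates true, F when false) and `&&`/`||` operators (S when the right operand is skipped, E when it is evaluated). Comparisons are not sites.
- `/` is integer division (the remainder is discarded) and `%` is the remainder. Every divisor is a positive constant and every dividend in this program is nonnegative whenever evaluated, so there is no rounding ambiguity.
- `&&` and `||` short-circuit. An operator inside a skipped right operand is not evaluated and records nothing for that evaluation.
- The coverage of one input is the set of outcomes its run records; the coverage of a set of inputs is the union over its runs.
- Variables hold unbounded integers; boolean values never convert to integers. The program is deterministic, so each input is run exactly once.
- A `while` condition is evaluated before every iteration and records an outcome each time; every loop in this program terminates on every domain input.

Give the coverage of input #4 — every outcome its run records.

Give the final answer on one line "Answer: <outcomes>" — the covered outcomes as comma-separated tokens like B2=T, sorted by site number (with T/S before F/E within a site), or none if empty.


Tracing the run of input #4 (b=0, u=5, y=6):
  B1->T, B3->E, B2->T, B5->T, B5->T, B5->T, B5->T, B5->T, B5->T, B5->T
  B5->T, B5->T, B5->T, B5->T, B5->T, B5->T, B5->T, B5->T, B5->T, B5->T
  B5->F, B6->T
collecting distinct outcomes: B1=T, B2=T, B3=E, B5=T, B5=F, B6=T
Answer: B1=T, B2=T, B3=E, B5=T, B5=F, B6=T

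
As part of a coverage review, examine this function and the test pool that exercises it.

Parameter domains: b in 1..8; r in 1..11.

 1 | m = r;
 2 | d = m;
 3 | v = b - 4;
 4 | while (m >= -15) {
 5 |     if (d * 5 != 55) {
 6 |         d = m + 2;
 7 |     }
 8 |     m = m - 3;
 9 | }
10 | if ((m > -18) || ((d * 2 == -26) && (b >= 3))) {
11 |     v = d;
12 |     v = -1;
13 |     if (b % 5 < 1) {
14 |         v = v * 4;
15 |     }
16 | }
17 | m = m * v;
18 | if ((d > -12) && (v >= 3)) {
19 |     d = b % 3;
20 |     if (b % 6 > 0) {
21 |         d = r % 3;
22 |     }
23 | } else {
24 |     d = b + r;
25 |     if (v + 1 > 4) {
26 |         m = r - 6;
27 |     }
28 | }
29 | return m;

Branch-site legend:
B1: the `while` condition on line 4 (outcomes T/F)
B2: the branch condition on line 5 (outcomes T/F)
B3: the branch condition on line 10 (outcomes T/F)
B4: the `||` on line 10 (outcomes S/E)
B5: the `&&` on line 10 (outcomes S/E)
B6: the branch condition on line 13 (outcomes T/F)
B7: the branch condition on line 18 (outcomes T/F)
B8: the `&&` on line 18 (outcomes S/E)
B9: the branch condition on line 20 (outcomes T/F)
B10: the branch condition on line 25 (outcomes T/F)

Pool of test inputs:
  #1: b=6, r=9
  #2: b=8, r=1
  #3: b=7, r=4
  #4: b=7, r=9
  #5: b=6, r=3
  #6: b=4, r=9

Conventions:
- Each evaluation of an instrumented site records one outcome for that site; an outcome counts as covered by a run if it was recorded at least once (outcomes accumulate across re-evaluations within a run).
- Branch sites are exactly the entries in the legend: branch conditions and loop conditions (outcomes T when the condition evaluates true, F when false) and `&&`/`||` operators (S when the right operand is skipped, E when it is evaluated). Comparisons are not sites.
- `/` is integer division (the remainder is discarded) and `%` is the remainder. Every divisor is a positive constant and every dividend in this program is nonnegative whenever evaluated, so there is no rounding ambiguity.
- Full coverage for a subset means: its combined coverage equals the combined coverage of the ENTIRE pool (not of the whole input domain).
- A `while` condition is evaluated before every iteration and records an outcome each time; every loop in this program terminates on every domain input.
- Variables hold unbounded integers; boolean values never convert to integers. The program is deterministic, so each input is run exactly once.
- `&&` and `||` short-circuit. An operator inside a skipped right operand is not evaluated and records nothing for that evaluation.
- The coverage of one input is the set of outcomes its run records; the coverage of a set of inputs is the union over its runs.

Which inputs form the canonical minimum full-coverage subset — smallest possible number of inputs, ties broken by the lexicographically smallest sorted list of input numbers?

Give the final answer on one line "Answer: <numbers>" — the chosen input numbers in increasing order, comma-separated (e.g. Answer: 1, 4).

test 1 (b=6, r=9) hits B1=T, B1=F, B2=T, B2=F, B3=F, B4=E, B5=S, B7=F, B8=E, B10=F
test 2 (b=8, r=1) hits B1=T, B1=F, B2=T, B3=T, B4=S, B6=F, B7=F, B8=S, B10=F
test 3 (b=7, r=4) hits B1=T, B1=F, B2=T, B3=T, B4=S, B6=F, B7=F, B8=S, B10=F
test 4 (b=7, r=9) hits B1=T, B1=F, B2=T, B2=F, B3=F, B4=E, B5=S, B7=T, B8=E, B9=T
test 5 (b=6, r=3) hits B1=T, B1=F, B2=T, B3=T, B4=E, B5=E, B6=F, B7=F, B8=S, B10=F
test 6 (b=4, r=9) hits B1=T, B1=F, B2=T, B2=F, B3=F, B4=E, B5=S, B7=F, B8=E, B10=F
pool-wide coverage (17 outcomes): B1=T, B1=F, B2=T, B2=F, B3=T, B3=F, B4=S, B4=E, B5=S, B5=E, B6=F, B7=T, B7=F, B8=S, B8=E, B9=T, B10=F
size 1 is not enough: best union over all size-1 subsets is 10/17
size 2 is not enough: best union over all size-2 subsets is 16/17
inputs {2, 4, 5} (size 3) cover everything; no size-3 subset with a lexicographically smaller index list covers all 17

Answer: 2, 4, 5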